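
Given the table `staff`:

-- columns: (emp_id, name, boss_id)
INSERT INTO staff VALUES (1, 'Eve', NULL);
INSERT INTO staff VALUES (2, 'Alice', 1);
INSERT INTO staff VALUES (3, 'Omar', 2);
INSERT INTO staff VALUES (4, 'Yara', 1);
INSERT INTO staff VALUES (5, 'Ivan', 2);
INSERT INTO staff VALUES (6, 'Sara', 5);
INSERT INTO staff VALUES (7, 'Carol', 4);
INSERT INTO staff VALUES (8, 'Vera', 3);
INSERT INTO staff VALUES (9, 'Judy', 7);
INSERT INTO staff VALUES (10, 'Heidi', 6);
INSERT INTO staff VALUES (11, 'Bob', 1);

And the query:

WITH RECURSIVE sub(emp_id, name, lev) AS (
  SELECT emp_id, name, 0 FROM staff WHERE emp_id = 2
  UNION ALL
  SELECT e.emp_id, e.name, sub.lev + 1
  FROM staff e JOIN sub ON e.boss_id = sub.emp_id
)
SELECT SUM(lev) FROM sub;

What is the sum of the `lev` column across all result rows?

9

Base: emp_id=2 (Alice) at lev 0.
Iteration 1: rows with boss_id in {2} -> Omar (id 3, lev 1), Ivan (id 5, lev 1).
Iteration 2: rows with boss_id in {3,5} -> Sara (id 6, lev 2), Vera (id 8, lev 2).
Iteration 3: rows with boss_id in {6,8} -> Heidi (id 10, lev 3).
Iteration 4: no rows with boss_id in {10}; recursion stops.
SUM(lev) = 0 + 1 + 1 + 2 + 2 + 3 = 9.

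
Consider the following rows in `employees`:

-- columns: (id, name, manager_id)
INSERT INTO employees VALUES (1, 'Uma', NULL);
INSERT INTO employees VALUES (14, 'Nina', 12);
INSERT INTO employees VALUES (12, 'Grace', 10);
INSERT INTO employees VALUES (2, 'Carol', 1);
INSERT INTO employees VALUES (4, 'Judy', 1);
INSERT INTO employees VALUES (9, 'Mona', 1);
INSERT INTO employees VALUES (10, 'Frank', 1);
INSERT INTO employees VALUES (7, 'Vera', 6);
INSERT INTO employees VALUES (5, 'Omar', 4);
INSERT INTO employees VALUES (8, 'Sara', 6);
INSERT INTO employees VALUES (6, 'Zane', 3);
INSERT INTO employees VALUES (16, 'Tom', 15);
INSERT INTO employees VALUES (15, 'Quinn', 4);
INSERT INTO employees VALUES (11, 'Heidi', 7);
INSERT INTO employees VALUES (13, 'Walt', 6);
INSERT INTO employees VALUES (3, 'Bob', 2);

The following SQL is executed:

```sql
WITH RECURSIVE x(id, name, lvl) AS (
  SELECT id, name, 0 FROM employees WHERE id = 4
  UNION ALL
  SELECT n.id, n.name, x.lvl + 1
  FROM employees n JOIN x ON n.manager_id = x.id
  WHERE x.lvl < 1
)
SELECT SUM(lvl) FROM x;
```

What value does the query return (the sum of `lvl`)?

2

Base: id=4 (Judy) at lvl 0.
Iteration 1: rows with manager_id in {4} -> Omar (id 5, lvl 1), Quinn (id 15, lvl 1).
Iteration 2: lvl < 1 fails for all current rows; recursion stops.
SUM(lvl) = 0 + 1 + 1 = 2.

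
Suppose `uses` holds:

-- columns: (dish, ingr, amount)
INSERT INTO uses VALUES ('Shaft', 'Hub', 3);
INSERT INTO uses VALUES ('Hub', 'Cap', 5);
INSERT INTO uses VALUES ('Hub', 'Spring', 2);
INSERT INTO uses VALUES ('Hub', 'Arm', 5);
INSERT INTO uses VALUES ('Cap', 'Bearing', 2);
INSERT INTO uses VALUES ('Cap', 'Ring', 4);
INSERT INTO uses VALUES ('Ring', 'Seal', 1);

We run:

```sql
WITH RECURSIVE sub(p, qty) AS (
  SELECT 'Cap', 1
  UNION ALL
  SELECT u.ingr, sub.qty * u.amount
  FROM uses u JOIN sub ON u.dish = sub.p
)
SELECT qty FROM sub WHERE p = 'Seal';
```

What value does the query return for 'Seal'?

Base: (Cap, qty=1).
Iteration 1: components of {Cap} -> Bearing = 1*2 = 2, Ring = 1*4 = 4.
Iteration 2: components of {Bearing,Ring} -> Seal = 4*1 = 4.
Iteration 3: no further components; recursion stops.

4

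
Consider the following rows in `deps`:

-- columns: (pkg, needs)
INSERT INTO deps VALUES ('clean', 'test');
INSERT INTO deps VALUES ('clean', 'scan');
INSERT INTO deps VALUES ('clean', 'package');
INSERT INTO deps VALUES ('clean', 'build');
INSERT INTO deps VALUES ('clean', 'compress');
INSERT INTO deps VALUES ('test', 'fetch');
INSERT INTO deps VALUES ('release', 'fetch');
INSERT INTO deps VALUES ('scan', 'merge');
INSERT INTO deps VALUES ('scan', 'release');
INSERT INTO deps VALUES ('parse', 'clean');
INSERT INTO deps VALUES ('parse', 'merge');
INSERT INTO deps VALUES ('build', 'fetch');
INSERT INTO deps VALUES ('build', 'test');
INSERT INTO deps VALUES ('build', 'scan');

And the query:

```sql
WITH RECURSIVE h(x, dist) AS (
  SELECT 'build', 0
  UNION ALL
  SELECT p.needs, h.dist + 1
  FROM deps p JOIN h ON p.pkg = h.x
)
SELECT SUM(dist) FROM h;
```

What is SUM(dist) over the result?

Base: (build, dist=0).
Iteration 1: edges from {build} -> (fetch, dist=1), (scan, dist=1), (test, dist=1).
Iteration 2: edges from {fetch,scan,test} -> (fetch, dist=2), (merge, dist=2), (release, dist=2).
Iteration 3: edges from {fetch,merge,release} -> (fetch, dist=3).
Iteration 4: no outgoing edges from {fetch}; recursion stops.
SUM(dist) = 0 + 1 + 1 + 1 + 2 + 2 + 2 + 3 = 12.

12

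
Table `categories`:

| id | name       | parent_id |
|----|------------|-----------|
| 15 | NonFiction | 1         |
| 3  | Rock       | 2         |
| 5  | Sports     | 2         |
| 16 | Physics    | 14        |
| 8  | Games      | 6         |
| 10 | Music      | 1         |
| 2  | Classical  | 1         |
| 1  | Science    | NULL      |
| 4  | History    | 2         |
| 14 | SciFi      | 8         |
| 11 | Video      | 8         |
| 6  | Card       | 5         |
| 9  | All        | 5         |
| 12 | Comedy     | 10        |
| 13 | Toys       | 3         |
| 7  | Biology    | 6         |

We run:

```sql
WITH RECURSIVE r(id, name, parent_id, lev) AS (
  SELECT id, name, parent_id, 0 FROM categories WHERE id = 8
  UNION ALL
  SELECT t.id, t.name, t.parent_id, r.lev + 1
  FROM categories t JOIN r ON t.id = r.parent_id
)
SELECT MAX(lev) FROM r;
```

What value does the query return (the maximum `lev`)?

Base: id=8 (Games), parent_id=6, lev 0.
Iteration 1: join on id=6 -> Card (id 6, parent_id=5, lev 1).
Iteration 2: join on id=5 -> Sports (id 5, parent_id=2, lev 2).
Iteration 3: join on id=2 -> Classical (id 2, parent_id=1, lev 3).
Iteration 4: join on id=1 -> Science (id 1, parent_id=NULL, lev 4).
Iteration 5: parent_id is NULL; no match; recursion stops.
lev values: 0, 1, 2, 3, 4; the maximum is 4.

4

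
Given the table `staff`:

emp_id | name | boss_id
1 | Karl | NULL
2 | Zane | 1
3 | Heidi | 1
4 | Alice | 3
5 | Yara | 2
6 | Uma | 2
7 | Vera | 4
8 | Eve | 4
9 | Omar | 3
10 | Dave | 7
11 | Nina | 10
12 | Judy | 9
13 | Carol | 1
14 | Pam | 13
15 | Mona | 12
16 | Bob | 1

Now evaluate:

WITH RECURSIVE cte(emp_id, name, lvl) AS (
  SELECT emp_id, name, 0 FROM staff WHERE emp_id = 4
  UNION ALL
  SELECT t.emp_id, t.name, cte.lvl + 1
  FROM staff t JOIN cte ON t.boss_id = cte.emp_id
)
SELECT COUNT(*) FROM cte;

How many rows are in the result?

Base: emp_id=4 (Alice) at lvl 0.
Iteration 1: rows with boss_id in {4} -> Vera (id 7, lvl 1), Eve (id 8, lvl 1).
Iteration 2: rows with boss_id in {7,8} -> Dave (id 10, lvl 2).
Iteration 3: rows with boss_id in {10} -> Nina (id 11, lvl 3).
Iteration 4: no rows with boss_id in {11}; recursion stops.
Total rows emitted: 5.

5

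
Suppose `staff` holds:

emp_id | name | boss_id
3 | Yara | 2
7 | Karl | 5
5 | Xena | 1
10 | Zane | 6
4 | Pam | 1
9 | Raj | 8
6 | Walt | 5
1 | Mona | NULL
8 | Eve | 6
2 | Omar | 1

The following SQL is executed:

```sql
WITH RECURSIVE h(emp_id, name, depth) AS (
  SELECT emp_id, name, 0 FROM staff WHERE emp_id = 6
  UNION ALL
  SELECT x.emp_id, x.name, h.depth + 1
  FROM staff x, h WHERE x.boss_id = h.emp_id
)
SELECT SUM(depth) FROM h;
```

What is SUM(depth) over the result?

Base: emp_id=6 (Walt) at depth 0.
Iteration 1: rows with boss_id in {6} -> Eve (id 8, depth 1), Zane (id 10, depth 1).
Iteration 2: rows with boss_id in {8,10} -> Raj (id 9, depth 2).
Iteration 3: no rows with boss_id in {9}; recursion stops.
SUM(depth) = 0 + 1 + 1 + 2 = 4.

4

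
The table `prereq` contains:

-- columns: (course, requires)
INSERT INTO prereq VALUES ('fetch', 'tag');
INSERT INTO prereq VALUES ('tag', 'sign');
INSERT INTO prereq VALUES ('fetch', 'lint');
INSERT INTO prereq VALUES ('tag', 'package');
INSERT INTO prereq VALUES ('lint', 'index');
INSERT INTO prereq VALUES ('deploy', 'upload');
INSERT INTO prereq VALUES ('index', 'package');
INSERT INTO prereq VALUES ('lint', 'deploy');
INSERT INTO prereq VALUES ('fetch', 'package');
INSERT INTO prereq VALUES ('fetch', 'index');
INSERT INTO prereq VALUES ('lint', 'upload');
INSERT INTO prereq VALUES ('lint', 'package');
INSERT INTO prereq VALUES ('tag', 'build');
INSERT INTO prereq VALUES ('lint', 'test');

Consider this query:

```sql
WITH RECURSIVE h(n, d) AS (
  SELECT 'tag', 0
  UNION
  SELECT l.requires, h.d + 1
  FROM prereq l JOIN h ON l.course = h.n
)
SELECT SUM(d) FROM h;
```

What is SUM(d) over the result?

Base: (tag, d=0).
Iteration 1: edges from {tag} -> (build, d=1), (package, d=1), (sign, d=1).
Iteration 2: no outgoing edges from {build,package,sign}; recursion stops.
SUM(d) = 0 + 1 + 1 + 1 = 3.

3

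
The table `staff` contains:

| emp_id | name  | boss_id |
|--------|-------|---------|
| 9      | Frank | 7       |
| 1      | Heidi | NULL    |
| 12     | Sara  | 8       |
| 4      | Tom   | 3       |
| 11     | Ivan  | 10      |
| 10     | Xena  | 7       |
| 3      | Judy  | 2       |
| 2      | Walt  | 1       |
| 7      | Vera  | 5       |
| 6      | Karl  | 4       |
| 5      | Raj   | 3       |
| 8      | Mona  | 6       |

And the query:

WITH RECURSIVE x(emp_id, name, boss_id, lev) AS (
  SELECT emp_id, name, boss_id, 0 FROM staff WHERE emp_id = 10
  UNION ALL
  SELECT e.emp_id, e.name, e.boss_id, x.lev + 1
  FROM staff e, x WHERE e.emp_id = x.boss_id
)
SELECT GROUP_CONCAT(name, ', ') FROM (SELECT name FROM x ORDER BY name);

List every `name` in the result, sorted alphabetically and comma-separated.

Heidi, Judy, Raj, Vera, Walt, Xena

Base: emp_id=10 (Xena), boss_id=7, lev 0.
Iteration 1: join on emp_id=7 -> Vera (id 7, boss_id=5, lev 1).
Iteration 2: join on emp_id=5 -> Raj (id 5, boss_id=3, lev 2).
Iteration 3: join on emp_id=3 -> Judy (id 3, boss_id=2, lev 3).
Iteration 4: join on emp_id=2 -> Walt (id 2, boss_id=1, lev 4).
Iteration 5: join on emp_id=1 -> Heidi (id 1, boss_id=NULL, lev 5).
Iteration 6: boss_id is NULL; no match; recursion stops.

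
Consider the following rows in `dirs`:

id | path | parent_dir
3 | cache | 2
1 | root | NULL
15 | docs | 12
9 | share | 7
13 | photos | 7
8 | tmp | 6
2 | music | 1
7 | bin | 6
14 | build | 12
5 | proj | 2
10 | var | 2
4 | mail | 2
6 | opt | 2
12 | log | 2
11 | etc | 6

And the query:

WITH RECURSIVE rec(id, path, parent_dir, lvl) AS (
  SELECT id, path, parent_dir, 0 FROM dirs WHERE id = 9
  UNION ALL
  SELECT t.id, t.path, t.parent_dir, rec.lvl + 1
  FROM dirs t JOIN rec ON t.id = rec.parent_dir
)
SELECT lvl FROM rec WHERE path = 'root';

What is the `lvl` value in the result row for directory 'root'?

Base: id=9 (share), parent_dir=7, lvl 0.
Iteration 1: join on id=7 -> bin (id 7, parent_dir=6, lvl 1).
Iteration 2: join on id=6 -> opt (id 6, parent_dir=2, lvl 2).
Iteration 3: join on id=2 -> music (id 2, parent_dir=1, lvl 3).
Iteration 4: join on id=1 -> root (id 1, parent_dir=NULL, lvl 4).
Iteration 5: parent_dir is NULL; no match; recursion stops.

4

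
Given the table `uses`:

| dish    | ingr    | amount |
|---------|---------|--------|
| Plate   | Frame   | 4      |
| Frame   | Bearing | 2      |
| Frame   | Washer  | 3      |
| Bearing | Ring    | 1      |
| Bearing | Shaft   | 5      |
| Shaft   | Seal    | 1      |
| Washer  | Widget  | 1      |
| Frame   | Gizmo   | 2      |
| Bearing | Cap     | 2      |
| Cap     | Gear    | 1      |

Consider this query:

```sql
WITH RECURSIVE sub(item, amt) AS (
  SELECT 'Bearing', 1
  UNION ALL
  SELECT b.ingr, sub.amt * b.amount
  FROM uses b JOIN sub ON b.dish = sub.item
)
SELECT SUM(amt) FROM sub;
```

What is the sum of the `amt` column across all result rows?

Base: (Bearing, amt=1).
Iteration 1: components of {Bearing} -> Cap = 1*2 = 2, Ring = 1*1 = 1, Shaft = 1*5 = 5.
Iteration 2: components of {Cap,Ring,Shaft} -> Gear = 2*1 = 2, Seal = 5*1 = 5.
Iteration 3: no further components; recursion stops.
SUM(amt) = 1 + 1 + 5 + 2 + 5 + 2 = 16.

16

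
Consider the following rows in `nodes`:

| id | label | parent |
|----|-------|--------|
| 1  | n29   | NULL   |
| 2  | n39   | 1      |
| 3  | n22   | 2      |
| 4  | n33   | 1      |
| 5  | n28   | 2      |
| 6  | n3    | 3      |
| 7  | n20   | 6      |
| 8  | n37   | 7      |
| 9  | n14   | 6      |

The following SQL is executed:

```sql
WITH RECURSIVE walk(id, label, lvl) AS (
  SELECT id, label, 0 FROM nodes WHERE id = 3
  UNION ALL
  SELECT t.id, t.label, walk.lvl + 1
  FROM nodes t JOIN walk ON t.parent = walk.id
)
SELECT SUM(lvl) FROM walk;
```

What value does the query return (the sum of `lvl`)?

8

Base: id=3 (n22) at lvl 0.
Iteration 1: rows with parent in {3} -> n3 (id 6, lvl 1).
Iteration 2: rows with parent in {6} -> n20 (id 7, lvl 2), n14 (id 9, lvl 2).
Iteration 3: rows with parent in {7,9} -> n37 (id 8, lvl 3).
Iteration 4: no rows with parent in {8}; recursion stops.
SUM(lvl) = 0 + 1 + 2 + 2 + 3 = 8.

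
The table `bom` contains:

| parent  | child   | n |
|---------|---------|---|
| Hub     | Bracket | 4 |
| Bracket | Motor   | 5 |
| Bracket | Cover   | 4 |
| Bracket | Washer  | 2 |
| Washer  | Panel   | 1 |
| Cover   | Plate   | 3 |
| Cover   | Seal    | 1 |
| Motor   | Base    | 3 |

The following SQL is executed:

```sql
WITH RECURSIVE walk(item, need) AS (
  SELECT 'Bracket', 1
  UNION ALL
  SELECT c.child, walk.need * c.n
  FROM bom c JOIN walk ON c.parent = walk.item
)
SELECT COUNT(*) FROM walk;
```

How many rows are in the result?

8

Base: (Bracket, need=1).
Iteration 1: components of {Bracket} -> Cover = 1*4 = 4, Motor = 1*5 = 5, Washer = 1*2 = 2.
Iteration 2: components of {Cover,Motor,Washer} -> Base = 5*3 = 15, Panel = 2*1 = 2, Plate = 4*3 = 12, Seal = 4*1 = 4.
Iteration 3: no further components; recursion stops.
Total rows emitted: 8.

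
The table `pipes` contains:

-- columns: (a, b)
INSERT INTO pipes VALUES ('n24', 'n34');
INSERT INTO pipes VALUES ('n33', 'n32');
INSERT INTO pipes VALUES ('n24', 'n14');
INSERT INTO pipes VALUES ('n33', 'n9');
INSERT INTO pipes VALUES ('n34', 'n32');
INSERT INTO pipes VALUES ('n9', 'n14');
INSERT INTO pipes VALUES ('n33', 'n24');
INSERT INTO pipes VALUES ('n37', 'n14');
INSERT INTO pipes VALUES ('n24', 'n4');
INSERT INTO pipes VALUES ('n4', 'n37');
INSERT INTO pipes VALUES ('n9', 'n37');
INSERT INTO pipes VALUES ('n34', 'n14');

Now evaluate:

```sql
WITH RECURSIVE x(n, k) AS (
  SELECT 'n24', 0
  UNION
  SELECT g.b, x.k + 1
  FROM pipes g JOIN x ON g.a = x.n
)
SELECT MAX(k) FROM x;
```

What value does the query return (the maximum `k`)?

3

Base: (n24, k=0).
Iteration 1: edges from {n24} -> (n14, k=1), (n34, k=1), (n4, k=1).
Iteration 2: edges from {n14,n34,n4} -> (n14, k=2), (n32, k=2), (n37, k=2).
Iteration 3: edges from {n14,n32,n37} -> (n14, k=3).
Iteration 4: no outgoing edges from {n14}; recursion stops.
k values: 0, 1, 1, 1, 2, 2, 2, 3; the maximum is 3.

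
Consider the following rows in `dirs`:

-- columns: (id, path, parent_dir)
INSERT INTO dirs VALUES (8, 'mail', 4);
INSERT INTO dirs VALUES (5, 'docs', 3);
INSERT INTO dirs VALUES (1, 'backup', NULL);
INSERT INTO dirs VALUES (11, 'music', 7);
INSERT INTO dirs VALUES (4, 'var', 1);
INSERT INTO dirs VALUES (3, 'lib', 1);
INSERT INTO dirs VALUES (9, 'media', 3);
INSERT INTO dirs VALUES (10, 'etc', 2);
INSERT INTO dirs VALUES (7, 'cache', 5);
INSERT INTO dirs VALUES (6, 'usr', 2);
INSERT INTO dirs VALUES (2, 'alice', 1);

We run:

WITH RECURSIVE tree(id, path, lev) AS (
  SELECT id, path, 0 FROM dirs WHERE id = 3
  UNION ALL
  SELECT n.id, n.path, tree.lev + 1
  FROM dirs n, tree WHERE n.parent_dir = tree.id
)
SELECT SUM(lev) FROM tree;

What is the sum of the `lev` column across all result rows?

Base: id=3 (lib) at lev 0.
Iteration 1: rows with parent_dir in {3} -> docs (id 5, lev 1), media (id 9, lev 1).
Iteration 2: rows with parent_dir in {5,9} -> cache (id 7, lev 2).
Iteration 3: rows with parent_dir in {7} -> music (id 11, lev 3).
Iteration 4: no rows with parent_dir in {11}; recursion stops.
SUM(lev) = 0 + 1 + 1 + 2 + 3 = 7.

7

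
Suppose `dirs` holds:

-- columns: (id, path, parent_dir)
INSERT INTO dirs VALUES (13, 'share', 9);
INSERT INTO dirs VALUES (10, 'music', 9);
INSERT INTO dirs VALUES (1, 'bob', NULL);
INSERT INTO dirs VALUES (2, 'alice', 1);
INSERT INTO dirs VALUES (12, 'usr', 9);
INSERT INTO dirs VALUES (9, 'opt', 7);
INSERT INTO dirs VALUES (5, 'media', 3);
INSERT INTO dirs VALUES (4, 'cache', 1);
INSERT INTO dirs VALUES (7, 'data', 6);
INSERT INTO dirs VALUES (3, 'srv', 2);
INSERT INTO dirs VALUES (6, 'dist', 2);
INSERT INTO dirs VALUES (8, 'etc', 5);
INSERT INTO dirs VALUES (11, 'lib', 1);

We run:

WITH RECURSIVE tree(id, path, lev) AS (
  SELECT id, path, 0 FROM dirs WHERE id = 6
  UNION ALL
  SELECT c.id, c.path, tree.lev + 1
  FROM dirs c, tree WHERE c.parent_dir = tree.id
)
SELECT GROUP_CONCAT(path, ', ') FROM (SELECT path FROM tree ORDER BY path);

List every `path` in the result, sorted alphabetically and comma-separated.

Base: id=6 (dist) at lev 0.
Iteration 1: rows with parent_dir in {6} -> data (id 7, lev 1).
Iteration 2: rows with parent_dir in {7} -> opt (id 9, lev 2).
Iteration 3: rows with parent_dir in {9} -> music (id 10, lev 3), usr (id 12, lev 3), share (id 13, lev 3).
Iteration 4: no rows with parent_dir in {10,12,13}; recursion stops.

data, dist, music, opt, share, usr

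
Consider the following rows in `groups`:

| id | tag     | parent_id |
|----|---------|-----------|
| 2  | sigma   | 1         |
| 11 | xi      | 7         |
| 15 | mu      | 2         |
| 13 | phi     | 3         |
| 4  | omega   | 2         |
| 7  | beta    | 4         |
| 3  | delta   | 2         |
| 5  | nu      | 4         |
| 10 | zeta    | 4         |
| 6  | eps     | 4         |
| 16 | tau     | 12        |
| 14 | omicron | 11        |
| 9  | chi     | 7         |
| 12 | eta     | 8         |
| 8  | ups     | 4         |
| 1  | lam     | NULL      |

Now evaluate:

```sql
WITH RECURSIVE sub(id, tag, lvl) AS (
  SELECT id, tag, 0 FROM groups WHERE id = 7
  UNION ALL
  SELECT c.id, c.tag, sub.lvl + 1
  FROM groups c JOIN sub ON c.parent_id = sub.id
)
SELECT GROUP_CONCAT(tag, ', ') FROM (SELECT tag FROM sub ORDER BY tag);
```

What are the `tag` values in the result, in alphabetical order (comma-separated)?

Base: id=7 (beta) at lvl 0.
Iteration 1: rows with parent_id in {7} -> chi (id 9, lvl 1), xi (id 11, lvl 1).
Iteration 2: rows with parent_id in {9,11} -> omicron (id 14, lvl 2).
Iteration 3: no rows with parent_id in {14}; recursion stops.

beta, chi, omicron, xi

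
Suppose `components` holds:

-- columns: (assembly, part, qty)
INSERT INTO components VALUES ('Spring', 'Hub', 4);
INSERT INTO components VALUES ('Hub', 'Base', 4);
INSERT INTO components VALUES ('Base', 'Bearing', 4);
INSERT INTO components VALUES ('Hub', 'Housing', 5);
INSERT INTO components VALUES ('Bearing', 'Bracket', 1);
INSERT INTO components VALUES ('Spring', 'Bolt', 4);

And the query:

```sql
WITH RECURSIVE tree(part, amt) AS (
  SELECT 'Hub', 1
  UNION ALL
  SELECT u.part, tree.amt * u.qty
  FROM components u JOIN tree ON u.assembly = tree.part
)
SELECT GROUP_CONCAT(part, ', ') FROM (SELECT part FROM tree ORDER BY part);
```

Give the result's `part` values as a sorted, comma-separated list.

Base: (Hub, amt=1).
Iteration 1: components of {Hub} -> Base = 1*4 = 4, Housing = 1*5 = 5.
Iteration 2: components of {Base,Housing} -> Bearing = 4*4 = 16.
Iteration 3: components of {Bearing} -> Bracket = 16*1 = 16.
Iteration 4: no further components; recursion stops.

Base, Bearing, Bracket, Housing, Hub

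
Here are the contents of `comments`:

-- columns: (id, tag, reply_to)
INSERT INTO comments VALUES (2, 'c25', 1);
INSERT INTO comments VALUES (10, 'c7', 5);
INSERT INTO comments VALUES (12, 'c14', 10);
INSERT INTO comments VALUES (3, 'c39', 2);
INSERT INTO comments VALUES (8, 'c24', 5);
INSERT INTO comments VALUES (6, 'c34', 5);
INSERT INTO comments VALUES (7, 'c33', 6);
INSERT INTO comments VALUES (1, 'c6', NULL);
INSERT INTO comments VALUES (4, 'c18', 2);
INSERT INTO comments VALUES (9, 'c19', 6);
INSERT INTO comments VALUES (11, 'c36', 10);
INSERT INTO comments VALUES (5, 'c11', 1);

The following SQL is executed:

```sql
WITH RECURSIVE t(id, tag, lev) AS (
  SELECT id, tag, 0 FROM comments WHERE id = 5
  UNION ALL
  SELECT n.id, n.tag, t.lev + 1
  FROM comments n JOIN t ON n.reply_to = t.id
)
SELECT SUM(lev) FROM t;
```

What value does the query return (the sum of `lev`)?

11

Base: id=5 (c11) at lev 0.
Iteration 1: rows with reply_to in {5} -> c34 (id 6, lev 1), c24 (id 8, lev 1), c7 (id 10, lev 1).
Iteration 2: rows with reply_to in {6,8,10} -> c33 (id 7, lev 2), c19 (id 9, lev 2), c36 (id 11, lev 2), c14 (id 12, lev 2).
Iteration 3: no rows with reply_to in {7,9,11,12}; recursion stops.
SUM(lev) = 0 + 1 + 1 + 1 + 2 + 2 + 2 + 2 = 11.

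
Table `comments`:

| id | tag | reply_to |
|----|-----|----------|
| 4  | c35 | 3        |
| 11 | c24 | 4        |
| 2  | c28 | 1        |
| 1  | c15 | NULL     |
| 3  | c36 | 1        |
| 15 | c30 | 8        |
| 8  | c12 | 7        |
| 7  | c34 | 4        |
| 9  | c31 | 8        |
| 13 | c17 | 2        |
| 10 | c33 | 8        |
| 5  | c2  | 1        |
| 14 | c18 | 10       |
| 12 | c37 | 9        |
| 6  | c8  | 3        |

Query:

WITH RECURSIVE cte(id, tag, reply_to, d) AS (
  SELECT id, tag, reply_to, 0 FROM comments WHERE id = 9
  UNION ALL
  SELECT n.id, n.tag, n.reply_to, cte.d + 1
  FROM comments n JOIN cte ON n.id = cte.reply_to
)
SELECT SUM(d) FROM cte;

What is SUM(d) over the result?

Base: id=9 (c31), reply_to=8, d 0.
Iteration 1: join on id=8 -> c12 (id 8, reply_to=7, d 1).
Iteration 2: join on id=7 -> c34 (id 7, reply_to=4, d 2).
Iteration 3: join on id=4 -> c35 (id 4, reply_to=3, d 3).
Iteration 4: join on id=3 -> c36 (id 3, reply_to=1, d 4).
Iteration 5: join on id=1 -> c15 (id 1, reply_to=NULL, d 5).
Iteration 6: reply_to is NULL; no match; recursion stops.
SUM(d) = 0 + 1 + 2 + 3 + 4 + 5 = 15.

15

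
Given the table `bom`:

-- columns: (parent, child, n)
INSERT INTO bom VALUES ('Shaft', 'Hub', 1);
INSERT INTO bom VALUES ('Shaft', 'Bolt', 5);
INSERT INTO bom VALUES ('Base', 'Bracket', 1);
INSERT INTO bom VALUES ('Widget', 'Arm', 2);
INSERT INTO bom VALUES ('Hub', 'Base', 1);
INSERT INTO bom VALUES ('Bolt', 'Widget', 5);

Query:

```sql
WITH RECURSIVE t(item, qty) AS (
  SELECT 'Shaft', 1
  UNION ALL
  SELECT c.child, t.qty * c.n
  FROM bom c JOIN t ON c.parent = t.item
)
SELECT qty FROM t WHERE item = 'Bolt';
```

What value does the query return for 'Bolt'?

Base: (Shaft, qty=1).
Iteration 1: components of {Shaft} -> Bolt = 1*5 = 5, Hub = 1*1 = 1.
Iteration 2: components of {Bolt,Hub} -> Base = 1*1 = 1, Widget = 5*5 = 25.
Iteration 3: components of {Base,Widget} -> Arm = 25*2 = 50, Bracket = 1*1 = 1.
Iteration 4: no further components; recursion stops.

5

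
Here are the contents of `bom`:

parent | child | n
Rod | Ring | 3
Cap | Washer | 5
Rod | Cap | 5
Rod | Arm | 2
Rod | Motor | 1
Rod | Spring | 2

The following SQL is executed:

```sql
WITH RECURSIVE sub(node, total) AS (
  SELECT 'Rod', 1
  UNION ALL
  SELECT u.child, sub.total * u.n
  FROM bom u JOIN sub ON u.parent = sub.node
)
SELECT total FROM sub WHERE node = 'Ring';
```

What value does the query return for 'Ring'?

3

Base: (Rod, total=1).
Iteration 1: components of {Rod} -> Arm = 1*2 = 2, Cap = 1*5 = 5, Motor = 1*1 = 1, Ring = 1*3 = 3, Spring = 1*2 = 2.
Iteration 2: components of {Arm,Cap,Motor,Ring,Spring} -> Washer = 5*5 = 25.
Iteration 3: no further components; recursion stops.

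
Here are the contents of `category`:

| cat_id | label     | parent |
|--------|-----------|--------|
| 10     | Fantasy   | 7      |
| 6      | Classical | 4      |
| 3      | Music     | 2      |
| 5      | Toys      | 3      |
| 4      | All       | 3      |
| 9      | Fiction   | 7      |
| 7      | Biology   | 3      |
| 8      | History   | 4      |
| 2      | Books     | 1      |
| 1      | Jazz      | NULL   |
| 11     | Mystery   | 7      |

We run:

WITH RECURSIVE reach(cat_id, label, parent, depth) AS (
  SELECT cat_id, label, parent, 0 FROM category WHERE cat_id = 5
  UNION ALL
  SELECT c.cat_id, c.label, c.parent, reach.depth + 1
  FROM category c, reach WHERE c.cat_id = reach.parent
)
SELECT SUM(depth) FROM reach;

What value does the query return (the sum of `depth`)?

6

Base: cat_id=5 (Toys), parent=3, depth 0.
Iteration 1: join on cat_id=3 -> Music (id 3, parent=2, depth 1).
Iteration 2: join on cat_id=2 -> Books (id 2, parent=1, depth 2).
Iteration 3: join on cat_id=1 -> Jazz (id 1, parent=NULL, depth 3).
Iteration 4: parent is NULL; no match; recursion stops.
SUM(depth) = 0 + 1 + 2 + 3 = 6.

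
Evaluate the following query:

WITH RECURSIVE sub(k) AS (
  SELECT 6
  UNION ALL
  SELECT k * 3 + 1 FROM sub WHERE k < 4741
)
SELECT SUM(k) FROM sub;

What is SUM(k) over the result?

21316

Base: k=6.
Iteration 1: 6 < 4741 holds -> k = 6 * 3 + 1 = 19.
Iteration 2: 19 < 4741 holds -> k = 19 * 3 + 1 = 58.
Iteration 3: 58 < 4741 holds -> k = 58 * 3 + 1 = 175.
Iteration 4: 175 < 4741 holds -> k = 175 * 3 + 1 = 526.
Iteration 5: 526 < 4741 holds -> k = 526 * 3 + 1 = 1579.
Iteration 6: 1579 < 4741 holds -> k = 1579 * 3 + 1 = 4738.
Iteration 7: 4738 < 4741 holds -> k = 4738 * 3 + 1 = 14215.
Iteration 8: 14215 < 4741 fails; recursion stops.
SUM(k) = 6 + 19 + 58 + 175 + 526 + 1579 + 4738 + 14215 = 21316.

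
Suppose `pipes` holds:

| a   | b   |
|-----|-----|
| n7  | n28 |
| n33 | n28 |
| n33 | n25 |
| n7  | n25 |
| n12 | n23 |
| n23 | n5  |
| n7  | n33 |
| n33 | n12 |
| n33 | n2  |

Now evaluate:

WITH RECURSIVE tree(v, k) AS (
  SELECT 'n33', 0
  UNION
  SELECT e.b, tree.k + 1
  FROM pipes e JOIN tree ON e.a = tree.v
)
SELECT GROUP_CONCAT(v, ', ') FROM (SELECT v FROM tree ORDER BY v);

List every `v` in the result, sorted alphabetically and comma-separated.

Base: (n33, k=0).
Iteration 1: edges from {n33} -> (n12, k=1), (n2, k=1), (n25, k=1), (n28, k=1).
Iteration 2: edges from {n12,n2,n25,n28} -> (n23, k=2).
Iteration 3: edges from {n23} -> (n5, k=3).
Iteration 4: no outgoing edges from {n5}; recursion stops.

n12, n2, n23, n25, n28, n33, n5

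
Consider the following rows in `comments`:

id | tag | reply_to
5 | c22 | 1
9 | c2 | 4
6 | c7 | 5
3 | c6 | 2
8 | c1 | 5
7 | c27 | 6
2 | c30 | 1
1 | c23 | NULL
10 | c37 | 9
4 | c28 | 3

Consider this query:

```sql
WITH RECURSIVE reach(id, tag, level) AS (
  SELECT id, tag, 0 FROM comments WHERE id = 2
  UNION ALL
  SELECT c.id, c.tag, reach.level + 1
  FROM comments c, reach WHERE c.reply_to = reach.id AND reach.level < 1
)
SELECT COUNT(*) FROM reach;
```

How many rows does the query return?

2

Base: id=2 (c30) at level 0.
Iteration 1: rows with reply_to in {2} -> c6 (id 3, level 1).
Iteration 2: level < 1 fails for all current rows; recursion stops.
Total rows emitted: 2.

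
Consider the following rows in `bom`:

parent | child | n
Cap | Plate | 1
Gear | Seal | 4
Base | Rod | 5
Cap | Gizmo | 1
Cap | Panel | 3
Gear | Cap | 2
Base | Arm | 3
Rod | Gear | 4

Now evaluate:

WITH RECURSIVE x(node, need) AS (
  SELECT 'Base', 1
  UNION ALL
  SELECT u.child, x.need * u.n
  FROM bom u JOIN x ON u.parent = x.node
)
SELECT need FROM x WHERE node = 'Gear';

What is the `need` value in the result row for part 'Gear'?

Base: (Base, need=1).
Iteration 1: components of {Base} -> Arm = 1*3 = 3, Rod = 1*5 = 5.
Iteration 2: components of {Arm,Rod} -> Gear = 5*4 = 20.
Iteration 3: components of {Gear} -> Cap = 20*2 = 40, Seal = 20*4 = 80.
Iteration 4: components of {Cap,Seal} -> Gizmo = 40*1 = 40, Panel = 40*3 = 120, Plate = 40*1 = 40.
Iteration 5: no further components; recursion stops.

20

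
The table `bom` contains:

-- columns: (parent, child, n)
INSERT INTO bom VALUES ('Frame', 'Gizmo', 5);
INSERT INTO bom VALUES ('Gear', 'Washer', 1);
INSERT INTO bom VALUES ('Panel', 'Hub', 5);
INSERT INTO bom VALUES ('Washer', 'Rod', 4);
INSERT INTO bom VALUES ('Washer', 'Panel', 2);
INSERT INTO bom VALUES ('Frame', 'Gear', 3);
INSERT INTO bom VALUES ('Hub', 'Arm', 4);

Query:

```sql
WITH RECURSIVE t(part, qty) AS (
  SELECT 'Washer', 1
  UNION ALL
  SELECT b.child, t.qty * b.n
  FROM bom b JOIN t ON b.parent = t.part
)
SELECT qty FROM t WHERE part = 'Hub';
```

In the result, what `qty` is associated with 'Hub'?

Base: (Washer, qty=1).
Iteration 1: components of {Washer} -> Panel = 1*2 = 2, Rod = 1*4 = 4.
Iteration 2: components of {Panel,Rod} -> Hub = 2*5 = 10.
Iteration 3: components of {Hub} -> Arm = 10*4 = 40.
Iteration 4: no further components; recursion stops.

10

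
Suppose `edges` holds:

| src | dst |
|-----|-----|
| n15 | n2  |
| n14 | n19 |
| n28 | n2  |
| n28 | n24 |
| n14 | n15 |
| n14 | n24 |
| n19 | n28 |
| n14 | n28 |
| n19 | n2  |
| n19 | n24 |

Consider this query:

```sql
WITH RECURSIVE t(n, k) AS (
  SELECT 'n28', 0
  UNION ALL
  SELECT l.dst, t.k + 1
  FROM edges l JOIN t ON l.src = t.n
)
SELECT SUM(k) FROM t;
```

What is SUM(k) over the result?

2

Base: (n28, k=0).
Iteration 1: edges from {n28} -> (n2, k=1), (n24, k=1).
Iteration 2: no outgoing edges from {n2,n24}; recursion stops.
SUM(k) = 0 + 1 + 1 = 2.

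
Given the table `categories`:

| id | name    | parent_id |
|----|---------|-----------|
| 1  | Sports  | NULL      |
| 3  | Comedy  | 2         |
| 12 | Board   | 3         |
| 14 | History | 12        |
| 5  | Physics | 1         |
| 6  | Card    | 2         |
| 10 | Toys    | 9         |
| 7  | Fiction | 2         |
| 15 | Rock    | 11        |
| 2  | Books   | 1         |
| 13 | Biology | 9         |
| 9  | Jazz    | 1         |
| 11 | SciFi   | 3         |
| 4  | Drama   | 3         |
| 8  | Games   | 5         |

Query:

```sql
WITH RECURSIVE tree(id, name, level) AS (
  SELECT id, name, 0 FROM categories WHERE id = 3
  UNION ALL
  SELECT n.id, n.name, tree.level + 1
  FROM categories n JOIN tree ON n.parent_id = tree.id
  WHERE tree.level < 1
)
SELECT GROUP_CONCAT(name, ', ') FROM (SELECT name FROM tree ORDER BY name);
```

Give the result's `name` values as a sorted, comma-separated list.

Board, Comedy, Drama, SciFi

Base: id=3 (Comedy) at level 0.
Iteration 1: rows with parent_id in {3} -> Drama (id 4, level 1), SciFi (id 11, level 1), Board (id 12, level 1).
Iteration 2: level < 1 fails for all current rows; recursion stops.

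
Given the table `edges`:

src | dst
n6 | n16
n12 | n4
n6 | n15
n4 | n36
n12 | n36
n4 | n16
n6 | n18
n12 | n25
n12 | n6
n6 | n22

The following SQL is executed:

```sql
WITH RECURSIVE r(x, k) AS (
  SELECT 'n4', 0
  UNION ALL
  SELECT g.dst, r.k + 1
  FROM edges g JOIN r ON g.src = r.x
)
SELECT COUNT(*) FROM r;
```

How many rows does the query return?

Base: (n4, k=0).
Iteration 1: edges from {n4} -> (n16, k=1), (n36, k=1).
Iteration 2: no outgoing edges from {n16,n36}; recursion stops.
Total rows emitted: 3.

3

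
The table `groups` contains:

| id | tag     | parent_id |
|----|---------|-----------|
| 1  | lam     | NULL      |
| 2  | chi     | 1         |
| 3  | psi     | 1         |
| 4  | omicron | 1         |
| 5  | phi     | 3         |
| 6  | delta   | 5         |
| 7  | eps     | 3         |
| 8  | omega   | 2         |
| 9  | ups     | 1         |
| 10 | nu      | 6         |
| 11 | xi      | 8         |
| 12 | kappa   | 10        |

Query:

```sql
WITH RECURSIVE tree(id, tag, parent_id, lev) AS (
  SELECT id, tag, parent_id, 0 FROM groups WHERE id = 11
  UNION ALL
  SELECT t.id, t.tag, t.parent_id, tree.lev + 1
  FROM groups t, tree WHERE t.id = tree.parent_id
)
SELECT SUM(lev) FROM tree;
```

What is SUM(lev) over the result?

6

Base: id=11 (xi), parent_id=8, lev 0.
Iteration 1: join on id=8 -> omega (id 8, parent_id=2, lev 1).
Iteration 2: join on id=2 -> chi (id 2, parent_id=1, lev 2).
Iteration 3: join on id=1 -> lam (id 1, parent_id=NULL, lev 3).
Iteration 4: parent_id is NULL; no match; recursion stops.
SUM(lev) = 0 + 1 + 2 + 3 = 6.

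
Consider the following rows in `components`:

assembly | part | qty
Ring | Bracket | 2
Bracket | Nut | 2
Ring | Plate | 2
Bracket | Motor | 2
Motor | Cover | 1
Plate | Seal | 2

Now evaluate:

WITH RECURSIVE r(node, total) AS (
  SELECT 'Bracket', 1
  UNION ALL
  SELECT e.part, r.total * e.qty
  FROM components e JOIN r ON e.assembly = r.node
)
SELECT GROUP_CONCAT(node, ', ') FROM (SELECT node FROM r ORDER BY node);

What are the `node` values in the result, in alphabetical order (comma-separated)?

Bracket, Cover, Motor, Nut

Base: (Bracket, total=1).
Iteration 1: components of {Bracket} -> Motor = 1*2 = 2, Nut = 1*2 = 2.
Iteration 2: components of {Motor,Nut} -> Cover = 2*1 = 2.
Iteration 3: no further components; recursion stops.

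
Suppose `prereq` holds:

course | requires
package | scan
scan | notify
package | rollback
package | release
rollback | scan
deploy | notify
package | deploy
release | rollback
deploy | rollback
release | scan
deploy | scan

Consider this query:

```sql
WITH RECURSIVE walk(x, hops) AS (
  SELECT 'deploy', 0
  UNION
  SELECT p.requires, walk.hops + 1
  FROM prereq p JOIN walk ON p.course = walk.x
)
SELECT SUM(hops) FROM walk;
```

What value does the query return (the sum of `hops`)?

10

Base: (deploy, hops=0).
Iteration 1: edges from {deploy} -> (notify, hops=1), (rollback, hops=1), (scan, hops=1).
Iteration 2: edges from {notify,rollback,scan} -> (notify, hops=2), (scan, hops=2).
Iteration 3: edges from {notify,scan} -> (notify, hops=3).
Iteration 4: no outgoing edges from {notify}; recursion stops.
SUM(hops) = 0 + 1 + 1 + 1 + 2 + 2 + 3 = 10.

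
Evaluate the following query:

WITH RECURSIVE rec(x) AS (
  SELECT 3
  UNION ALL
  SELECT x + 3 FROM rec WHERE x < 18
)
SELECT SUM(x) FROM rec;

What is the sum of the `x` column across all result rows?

Base: x=3.
Iteration 1: 3 < 18 holds -> x = 3 + 3 = 6.
Iteration 2: 6 < 18 holds -> x = 6 + 3 = 9.
Iteration 3: 9 < 18 holds -> x = 9 + 3 = 12.
Iteration 4: 12 < 18 holds -> x = 12 + 3 = 15.
Iteration 5: 15 < 18 holds -> x = 15 + 3 = 18.
Iteration 6: 18 < 18 fails; recursion stops.
SUM(x) = 3 + 6 + 9 + 12 + 15 + 18 = 63.

63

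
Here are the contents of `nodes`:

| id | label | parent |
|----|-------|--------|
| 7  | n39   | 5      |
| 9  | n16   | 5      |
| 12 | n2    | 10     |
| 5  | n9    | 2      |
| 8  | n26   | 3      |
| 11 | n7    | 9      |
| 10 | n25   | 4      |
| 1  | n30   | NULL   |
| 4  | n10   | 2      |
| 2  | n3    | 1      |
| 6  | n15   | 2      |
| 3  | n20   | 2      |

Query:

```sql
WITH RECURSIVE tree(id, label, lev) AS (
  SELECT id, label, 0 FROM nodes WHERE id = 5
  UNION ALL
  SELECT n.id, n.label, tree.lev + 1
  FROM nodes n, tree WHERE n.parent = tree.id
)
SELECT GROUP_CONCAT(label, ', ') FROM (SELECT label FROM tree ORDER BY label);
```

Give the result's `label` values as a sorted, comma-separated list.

n16, n39, n7, n9

Base: id=5 (n9) at lev 0.
Iteration 1: rows with parent in {5} -> n39 (id 7, lev 1), n16 (id 9, lev 1).
Iteration 2: rows with parent in {7,9} -> n7 (id 11, lev 2).
Iteration 3: no rows with parent in {11}; recursion stops.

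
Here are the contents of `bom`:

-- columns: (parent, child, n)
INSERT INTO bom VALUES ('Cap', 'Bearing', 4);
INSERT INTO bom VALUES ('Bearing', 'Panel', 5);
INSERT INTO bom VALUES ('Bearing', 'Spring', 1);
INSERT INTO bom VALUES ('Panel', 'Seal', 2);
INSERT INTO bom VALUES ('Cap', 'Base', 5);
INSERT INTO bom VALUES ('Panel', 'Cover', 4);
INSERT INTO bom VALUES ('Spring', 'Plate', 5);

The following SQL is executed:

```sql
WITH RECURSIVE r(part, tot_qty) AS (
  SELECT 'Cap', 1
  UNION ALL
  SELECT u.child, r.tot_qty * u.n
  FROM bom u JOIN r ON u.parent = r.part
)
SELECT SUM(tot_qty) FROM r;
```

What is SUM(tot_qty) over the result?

174

Base: (Cap, tot_qty=1).
Iteration 1: components of {Cap} -> Base = 1*5 = 5, Bearing = 1*4 = 4.
Iteration 2: components of {Base,Bearing} -> Panel = 4*5 = 20, Spring = 4*1 = 4.
Iteration 3: components of {Panel,Spring} -> Cover = 20*4 = 80, Plate = 4*5 = 20, Seal = 20*2 = 40.
Iteration 4: no further components; recursion stops.
SUM(tot_qty) = 1 + 4 + 5 + 20 + 4 + 40 + 80 + 20 = 174.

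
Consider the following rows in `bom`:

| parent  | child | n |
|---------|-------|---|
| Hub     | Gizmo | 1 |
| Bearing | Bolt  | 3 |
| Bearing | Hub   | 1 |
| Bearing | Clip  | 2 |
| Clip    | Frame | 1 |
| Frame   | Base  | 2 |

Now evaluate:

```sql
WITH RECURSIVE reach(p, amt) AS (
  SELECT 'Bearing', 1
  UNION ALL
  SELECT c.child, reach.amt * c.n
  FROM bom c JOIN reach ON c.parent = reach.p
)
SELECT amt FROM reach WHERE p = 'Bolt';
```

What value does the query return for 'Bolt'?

3

Base: (Bearing, amt=1).
Iteration 1: components of {Bearing} -> Bolt = 1*3 = 3, Clip = 1*2 = 2, Hub = 1*1 = 1.
Iteration 2: components of {Bolt,Clip,Hub} -> Frame = 2*1 = 2, Gizmo = 1*1 = 1.
Iteration 3: components of {Frame,Gizmo} -> Base = 2*2 = 4.
Iteration 4: no further components; recursion stops.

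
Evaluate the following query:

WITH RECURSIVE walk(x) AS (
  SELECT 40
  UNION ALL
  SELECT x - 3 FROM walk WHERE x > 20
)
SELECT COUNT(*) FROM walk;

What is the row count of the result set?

8

Base: x=40.
Iteration 1: 40 > 20 holds -> x = 40 - 3 = 37.
Iteration 2: 37 > 20 holds -> x = 37 - 3 = 34.
Iteration 3: 34 > 20 holds -> x = 34 - 3 = 31.
Iteration 4: 31 > 20 holds -> x = 31 - 3 = 28.
Iteration 5: 28 > 20 holds -> x = 28 - 3 = 25.
Iteration 6: 25 > 20 holds -> x = 25 - 3 = 22.
Iteration 7: 22 > 20 holds -> x = 22 - 3 = 19.
Iteration 8: 19 > 20 fails; recursion stops.
Total rows emitted: 8.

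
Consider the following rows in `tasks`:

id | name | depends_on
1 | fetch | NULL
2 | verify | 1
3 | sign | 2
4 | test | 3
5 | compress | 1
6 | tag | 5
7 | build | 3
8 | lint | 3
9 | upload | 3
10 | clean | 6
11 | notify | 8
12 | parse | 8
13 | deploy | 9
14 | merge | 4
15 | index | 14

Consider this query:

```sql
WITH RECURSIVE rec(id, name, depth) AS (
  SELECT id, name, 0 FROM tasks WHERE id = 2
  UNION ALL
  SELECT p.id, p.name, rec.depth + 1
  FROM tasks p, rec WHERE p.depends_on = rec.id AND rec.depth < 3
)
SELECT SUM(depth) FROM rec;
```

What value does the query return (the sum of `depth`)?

Base: id=2 (verify) at depth 0.
Iteration 1: rows with depends_on in {2} -> sign (id 3, depth 1).
Iteration 2: rows with depends_on in {3} -> test (id 4, depth 2), build (id 7, depth 2), lint (id 8, depth 2), upload (id 9, depth 2).
Iteration 3: rows with depends_on in {4,7,8,9} -> notify (id 11, depth 3), parse (id 12, depth 3), deploy (id 13, depth 3), merge (id 14, depth 3).
Iteration 4: depth < 3 fails for all current rows; recursion stops.
SUM(depth) = 0 + 1 + 2 + 2 + 2 + 2 + 3 + 3 + 3 + 3 = 21.

21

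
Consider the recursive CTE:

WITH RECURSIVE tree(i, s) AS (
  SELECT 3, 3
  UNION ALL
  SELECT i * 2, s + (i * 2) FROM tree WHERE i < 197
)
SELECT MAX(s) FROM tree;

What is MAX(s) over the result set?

765

Base: i=3, s=3.
Iteration 1: 3 < 197 holds -> i = 3 * 2 = 6, s = 3 + 6 = 9.
Iteration 2: 6 < 197 holds -> i = 6 * 2 = 12, s = 9 + 12 = 21.
Iteration 3: 12 < 197 holds -> i = 12 * 2 = 24, s = 21 + 24 = 45.
Iteration 4: 24 < 197 holds -> i = 24 * 2 = 48, s = 45 + 48 = 93.
Iteration 5: 48 < 197 holds -> i = 48 * 2 = 96, s = 93 + 96 = 189.
Iteration 6: 96 < 197 holds -> i = 96 * 2 = 192, s = 189 + 192 = 381.
Iteration 7: 192 < 197 holds -> i = 192 * 2 = 384, s = 381 + 384 = 765.
Iteration 8: 384 < 197 fails; recursion stops.
s values: 3, 9, 21, 45, 93, 189, 381, 765; the maximum is 765.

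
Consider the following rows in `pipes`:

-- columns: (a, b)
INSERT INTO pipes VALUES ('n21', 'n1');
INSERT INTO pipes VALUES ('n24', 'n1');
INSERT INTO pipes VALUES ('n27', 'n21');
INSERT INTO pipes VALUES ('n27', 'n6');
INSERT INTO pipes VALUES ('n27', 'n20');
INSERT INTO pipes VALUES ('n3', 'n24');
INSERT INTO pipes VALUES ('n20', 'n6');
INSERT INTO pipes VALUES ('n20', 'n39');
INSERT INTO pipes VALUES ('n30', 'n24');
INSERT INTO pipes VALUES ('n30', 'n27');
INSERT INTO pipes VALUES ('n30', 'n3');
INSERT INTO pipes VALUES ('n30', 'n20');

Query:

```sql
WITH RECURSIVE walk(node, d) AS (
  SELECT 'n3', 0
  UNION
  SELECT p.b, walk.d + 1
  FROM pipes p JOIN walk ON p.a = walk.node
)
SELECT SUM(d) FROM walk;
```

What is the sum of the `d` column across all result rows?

3

Base: (n3, d=0).
Iteration 1: edges from {n3} -> (n24, d=1).
Iteration 2: edges from {n24} -> (n1, d=2).
Iteration 3: no outgoing edges from {n1}; recursion stops.
SUM(d) = 0 + 1 + 2 = 3.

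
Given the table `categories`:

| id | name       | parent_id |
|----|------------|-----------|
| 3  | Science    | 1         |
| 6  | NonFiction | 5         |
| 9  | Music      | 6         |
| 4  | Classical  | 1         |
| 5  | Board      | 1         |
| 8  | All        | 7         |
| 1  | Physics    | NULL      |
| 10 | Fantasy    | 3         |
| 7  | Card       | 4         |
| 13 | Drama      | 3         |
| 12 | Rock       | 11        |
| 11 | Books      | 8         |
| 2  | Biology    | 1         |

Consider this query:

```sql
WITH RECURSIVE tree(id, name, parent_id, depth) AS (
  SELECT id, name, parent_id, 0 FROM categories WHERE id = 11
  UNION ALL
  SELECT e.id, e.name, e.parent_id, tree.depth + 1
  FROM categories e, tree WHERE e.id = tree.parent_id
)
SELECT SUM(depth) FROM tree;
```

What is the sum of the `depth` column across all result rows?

Base: id=11 (Books), parent_id=8, depth 0.
Iteration 1: join on id=8 -> All (id 8, parent_id=7, depth 1).
Iteration 2: join on id=7 -> Card (id 7, parent_id=4, depth 2).
Iteration 3: join on id=4 -> Classical (id 4, parent_id=1, depth 3).
Iteration 4: join on id=1 -> Physics (id 1, parent_id=NULL, depth 4).
Iteration 5: parent_id is NULL; no match; recursion stops.
SUM(depth) = 0 + 1 + 2 + 3 + 4 = 10.

10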